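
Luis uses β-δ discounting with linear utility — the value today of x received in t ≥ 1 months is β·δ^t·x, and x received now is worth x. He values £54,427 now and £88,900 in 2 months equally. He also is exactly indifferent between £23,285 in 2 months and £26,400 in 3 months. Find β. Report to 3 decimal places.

From the later pair, β·δ^2·23285 = β·δ^3·26400; dividing through, δ = 23285/26400 = 0.88201.
The first indifference: 54427 = β·δ^2·88900, so β = 54427/(δ^2·88900) = 54427/(0.77794·88900) ≈ 0.787.

β ≈ 0.787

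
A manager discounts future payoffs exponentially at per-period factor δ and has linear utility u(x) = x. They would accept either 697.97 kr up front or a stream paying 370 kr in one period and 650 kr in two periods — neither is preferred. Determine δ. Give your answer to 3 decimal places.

Equating present values: 697.97 = 370δ + 650δ².
Rearranged: 650δ² + 370δ − 697.97 = 0.
The positive root is δ = [−370 + √(370² + 4·650·697.97)] / (2·650) = (−370 + 1397.005)/1300 ≈ 0.790.

δ ≈ 0.790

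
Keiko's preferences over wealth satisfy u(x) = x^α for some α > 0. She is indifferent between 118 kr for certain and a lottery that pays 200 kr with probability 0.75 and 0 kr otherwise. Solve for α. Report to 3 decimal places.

α ≈ 0.545

Since u(0) = 0, the lottery's EU is 0.75·200^α.
Setting u(118) equal to that: 118^α = 0.75·200^α ⇒ (118/200)^α = 0.75.
Taking logs: α·ln(118/200) = ln(0.75), so α = -0.287682 / -0.527633 ≈ 0.545.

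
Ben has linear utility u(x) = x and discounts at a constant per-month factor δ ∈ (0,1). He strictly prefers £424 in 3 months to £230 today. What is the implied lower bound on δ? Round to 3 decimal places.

Comparing present values: 230 < δ^3·424.
Hence δ^3 > 230/424 = 0.54245, and x ↦ x^(1/3) is increasing on (0,∞).
δ > (230/424)^(1/3) ≈ 0.816.

δ > 0.816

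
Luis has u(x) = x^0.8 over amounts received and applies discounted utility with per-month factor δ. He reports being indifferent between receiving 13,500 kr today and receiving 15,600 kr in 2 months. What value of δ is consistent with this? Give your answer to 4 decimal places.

Indifference means u(13500) = δ^2 · u(15600), so δ^2 = u(13500)/u(15600).
With u(x) = x^0.8: δ^2 = 13500^0.8/15600^0.8 = (13500/15600)^0.8 = 0.89077.
Taking the square root: δ = 0.89077^(1/2) ≈ 0.9438.

δ ≈ 0.9438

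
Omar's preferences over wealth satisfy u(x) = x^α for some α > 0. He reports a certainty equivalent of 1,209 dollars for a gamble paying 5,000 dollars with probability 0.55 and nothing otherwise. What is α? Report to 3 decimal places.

Since u(0) = 0, the lottery's EU is 0.55·5000^α.
Indifference: 1209^α = 0.55·5000^α, so (1209/5000)^α = 0.55.
Take logs: α = ln 0.55 / ln(1209/5000) ≈ 0.42112.

α ≈ 0.421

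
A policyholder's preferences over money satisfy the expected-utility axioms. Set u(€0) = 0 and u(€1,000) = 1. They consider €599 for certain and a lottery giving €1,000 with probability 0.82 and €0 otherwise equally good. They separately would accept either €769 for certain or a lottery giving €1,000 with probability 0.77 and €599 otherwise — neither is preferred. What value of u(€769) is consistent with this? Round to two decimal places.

0.96

From the first indifference, u(€599) = 0.82·u(€1,000) + 0.18·u(€0) = 0.82·1 + 0.18·0 = 0.82.
The second indifference gives u(€769) = 0.77·u(€1,000) + 0.23·u(€599) = 0.77·1.00 + 0.23·0.82 = 0.9586.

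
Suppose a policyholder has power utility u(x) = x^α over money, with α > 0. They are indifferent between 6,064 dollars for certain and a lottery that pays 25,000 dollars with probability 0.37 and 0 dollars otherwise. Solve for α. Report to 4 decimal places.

α ≈ 0.7019

EU(lottery) = 0.37·25000^α + 0.63·0 = 0.37·25000^α.
Indifference: 6064^α = 0.37·25000^α, so (6064/25000)^α = 0.37.
Taking logs: α·ln(6064/25000) = ln(0.37), so α = -0.9942523 / -1.4165062 ≈ 0.7019.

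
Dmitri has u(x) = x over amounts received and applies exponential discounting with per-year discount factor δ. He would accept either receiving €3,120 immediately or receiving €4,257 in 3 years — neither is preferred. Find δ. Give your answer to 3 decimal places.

Indifference means u(3120) = δ^3 · u(4257), so δ^3 = u(3120)/u(4257).
With u(x) = x: δ^3 = 3120/4257 = 0.73291.
Taking the cube root: δ = 0.73291^(1/3) ≈ 0.902.

δ ≈ 0.902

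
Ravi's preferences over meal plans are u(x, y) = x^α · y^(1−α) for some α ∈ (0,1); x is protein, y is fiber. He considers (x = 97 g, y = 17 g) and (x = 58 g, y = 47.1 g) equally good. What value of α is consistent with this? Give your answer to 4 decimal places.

α ≈ 0.6646

Indifference: 97^α · 17^(1−α) = 58^α · 47.1^(1−α).
Rearrange to (97/58)^α = (47.1/17)^(1−α) and take logs: α·0.5142680 = (1−α)·1.0190597.
Thus α·(1.5333277) = 1.0190597, so α = 1.0190597/1.5333277 ≈ 0.6646.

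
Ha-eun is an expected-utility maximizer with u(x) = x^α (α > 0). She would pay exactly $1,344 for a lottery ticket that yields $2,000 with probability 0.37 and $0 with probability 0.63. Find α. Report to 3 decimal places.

α ≈ 2.501

The lottery's expected utility is 0.37·u(2000) + 0.63·u(0) = 0.37·2000^α (since u(0) = 0 for α > 0).
Indifference: 1344^α = 0.37·2000^α, so (1344/2000)^α = 0.37.
α = ln(0.37) / ln(1344/2000) = -0.994252/-0.397497 ≈ 2.501.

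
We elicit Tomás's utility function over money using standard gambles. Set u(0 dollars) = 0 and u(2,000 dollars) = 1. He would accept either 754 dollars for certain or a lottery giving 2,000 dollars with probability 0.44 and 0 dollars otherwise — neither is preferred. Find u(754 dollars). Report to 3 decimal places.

0.440

By the standard-gamble method, u(754 dollars) is just the indifference probability on the best outcome: 0.44.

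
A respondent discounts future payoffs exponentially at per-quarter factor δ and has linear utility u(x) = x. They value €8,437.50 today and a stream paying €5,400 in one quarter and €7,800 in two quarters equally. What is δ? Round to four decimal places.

Equating present values: 8437.50 = 5400δ + 7800δ².
Rearranged: 7800δ² + 5400δ − 8437.50 = 0.
By the quadratic formula (taking the positive root), δ = (−5400 + √292410000.00) / 15600 ≈ 0.7500.

δ ≈ 0.7500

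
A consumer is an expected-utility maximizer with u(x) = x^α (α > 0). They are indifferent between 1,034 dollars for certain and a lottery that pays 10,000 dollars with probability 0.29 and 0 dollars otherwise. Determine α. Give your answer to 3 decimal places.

The lottery's expected utility is 0.29·u(10000) + 0.71·u(0) = 0.29·10000^α (since u(0) = 0 for α > 0).
Indifference: 1034^α = 0.29·10000^α, so (1034/10000)^α = 0.29.
Taking logs: α·ln(1034/10000) = ln(0.29), so α = -1.237874 / -2.269150 ≈ 0.546.

α ≈ 0.546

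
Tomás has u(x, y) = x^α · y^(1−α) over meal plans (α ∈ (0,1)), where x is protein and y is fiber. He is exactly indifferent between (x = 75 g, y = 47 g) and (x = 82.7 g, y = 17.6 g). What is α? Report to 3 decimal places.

The Cobb–Douglas utilities coincide, so 75^α·47^(1−α) = 82.7^α·17.6^(1−α).
Rearrange to (75/82.7)^α = (17.6/47)^(1−α) and take logs: α·-0.097731 = (1−α)·-0.982249.
So α/(1−α) = (-0.982249)/(-0.097731) = 10.050537, and α = 10.050537/11.050537 ≈ 0.910.

α ≈ 0.910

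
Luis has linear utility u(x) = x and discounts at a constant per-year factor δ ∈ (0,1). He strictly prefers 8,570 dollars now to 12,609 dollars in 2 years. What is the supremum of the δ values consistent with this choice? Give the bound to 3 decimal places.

Under u(x) = x this choice says 8570 > δ^2·12609.
So δ^2 < 8570/12609 = 0.67967; taking the square root of both positive sides preserves the inequality.
δ < (8570/12609)^(1/2) ≈ 0.824.

δ < 0.824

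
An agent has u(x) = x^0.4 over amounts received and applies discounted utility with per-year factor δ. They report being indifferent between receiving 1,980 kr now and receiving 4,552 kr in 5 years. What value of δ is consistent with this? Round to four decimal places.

Equating discounted utilities: u(1980) = δ^5·u(4552) ⇒ δ^5 = u(1980)/u(4552).
With u(x) = x^0.4: δ^5 = 1980^0.4/4552^0.4 = (1980/4552)^0.4 = 0.71678.
Hence δ = (0.71678)^(1/5) = 0.935572.

δ ≈ 0.9356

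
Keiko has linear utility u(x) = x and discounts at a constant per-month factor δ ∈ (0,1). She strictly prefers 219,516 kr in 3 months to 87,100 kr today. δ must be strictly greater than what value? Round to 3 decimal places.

δ > 0.735

The preference means 87100 < δ^3·219516.
Dividing by 219516: δ^3 > 0.39678. Both sides are positive, so the cube root keeps the direction.
δ > (87100/219516)^(1/3) ≈ 0.735.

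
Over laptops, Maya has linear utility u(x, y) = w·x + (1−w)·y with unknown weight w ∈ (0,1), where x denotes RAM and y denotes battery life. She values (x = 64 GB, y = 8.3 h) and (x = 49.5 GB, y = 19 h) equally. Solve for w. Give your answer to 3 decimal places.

u(64,8.3) = u(49.5,19) means w·64 + (1−w)·8.3 = w·49.5 + (1−w)·19.
w·(64−49.5) = (1−w)·(19−8.3), i.e. w·14.5 = (1−w)·10.7.
Hence w = 10.7/(14.5+10.7) = 10.7/25.2 = 0.425.

w = 0.425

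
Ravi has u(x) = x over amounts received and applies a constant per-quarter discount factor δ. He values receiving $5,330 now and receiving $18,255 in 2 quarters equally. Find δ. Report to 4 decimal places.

Indifference means u(5330) = δ^2 · u(18255), so δ^2 = u(5330)/u(18255).
With u(x) = x: δ^2 = 5330/18255 = 0.29197.
Taking the square root: δ = 0.29197^(1/2) ≈ 0.5403.

δ ≈ 0.5403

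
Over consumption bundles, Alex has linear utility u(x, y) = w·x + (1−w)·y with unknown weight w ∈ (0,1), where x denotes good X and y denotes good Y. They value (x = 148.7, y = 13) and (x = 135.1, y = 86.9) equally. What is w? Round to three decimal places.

u(148.7,13) = u(135.1,86.9) means w·148.7 + (1−w)·13 = w·135.1 + (1−w)·86.9.
w·(148.7−135.1) = (1−w)·(86.9−13), i.e. w·13.6 = (1−w)·73.9.
So w/(1−w) = 73.9/13.6 = 5.4338, giving w = 73.9/(13.6+73.9) = 0.845.

w = 0.845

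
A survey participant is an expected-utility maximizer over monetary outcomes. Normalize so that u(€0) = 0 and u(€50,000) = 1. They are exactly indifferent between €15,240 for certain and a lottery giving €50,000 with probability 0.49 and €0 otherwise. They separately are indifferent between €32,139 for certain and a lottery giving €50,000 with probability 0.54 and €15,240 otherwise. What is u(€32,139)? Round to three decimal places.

First, u(€15,240) = 0.49·u(€50,000) + 0.51·u(€0) = 0.49.
Chaining: u(€32,139) = 0.54·1.00 + 0.46·0.49 = 0.7654.

0.765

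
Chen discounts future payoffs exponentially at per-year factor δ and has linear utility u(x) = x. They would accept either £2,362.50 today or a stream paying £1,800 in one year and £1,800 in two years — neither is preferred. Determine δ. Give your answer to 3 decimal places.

δ ≈ 0.750

The stream is worth 1800δ + 1800δ² today, so 1800δ + 1800δ² = 2362.50.
That is, 1800δ² + 1800δ − 2362.50 = 0, a quadratic in δ.
The positive root is δ = [−1800 + √(1800² + 4·1800·2362.50)] / (2·1800) = (−1800 + 4500.000)/3600 ≈ 0.750.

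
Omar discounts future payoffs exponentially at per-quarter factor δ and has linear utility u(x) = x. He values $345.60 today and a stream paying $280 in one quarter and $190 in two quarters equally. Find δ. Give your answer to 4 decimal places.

Present value of the stream is 280·δ + 190·δ². Indifference gives 280δ + 190δ² = 345.60.
Rearranged: 190δ² + 280δ − 345.60 = 0.
δ = (−280 + √(280² + 4·190·345.60)) / (2·190) = (−280 + √341056.00) / 380 ≈ 0.8000.

δ ≈ 0.8000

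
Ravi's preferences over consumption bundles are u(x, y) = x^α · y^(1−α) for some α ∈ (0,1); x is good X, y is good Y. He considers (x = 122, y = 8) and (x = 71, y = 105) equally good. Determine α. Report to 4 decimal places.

Set the two utilities equal: 122^α·8^(1−α) = 71^α·105^(1−α).
(122/71)^α = (105/8)^(1−α); take logs: α·ln(122/71) = (1−α)·ln(105/8), i.e. α·0.5413412 = (1−α)·2.5745188.
Thus α·(3.1158600) = 2.5745188, so α = 2.5745188/3.1158600 ≈ 0.8263.

α ≈ 0.8263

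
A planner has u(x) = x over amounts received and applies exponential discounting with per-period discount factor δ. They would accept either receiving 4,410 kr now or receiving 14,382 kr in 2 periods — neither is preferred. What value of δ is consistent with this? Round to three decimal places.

Equating discounted utilities: u(4410) = δ^2·u(14382) ⇒ δ^2 = u(4410)/u(14382).
With u(x) = x: δ^2 = 4410/14382 = 0.30663.
Hence δ = (0.30663)^(1/2) = 0.55374.

δ ≈ 0.554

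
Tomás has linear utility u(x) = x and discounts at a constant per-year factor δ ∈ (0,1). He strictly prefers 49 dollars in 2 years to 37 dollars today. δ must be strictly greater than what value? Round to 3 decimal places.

Comparing present values: 37 < δ^2·49.
Hence δ^2 > 37/49 = 0.75510, and x ↦ x^(1/2) is increasing on (0,∞).
δ > 0.75510^(1/2) = 0.869.

δ > 0.869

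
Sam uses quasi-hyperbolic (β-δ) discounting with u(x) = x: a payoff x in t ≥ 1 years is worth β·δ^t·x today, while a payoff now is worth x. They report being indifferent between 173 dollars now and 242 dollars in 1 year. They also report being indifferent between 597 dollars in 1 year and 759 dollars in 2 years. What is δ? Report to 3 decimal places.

From the later pair, β·δ^1·597 = β·δ^2·759; dividing through, δ = 597/759 = 0.78656.

δ ≈ 0.787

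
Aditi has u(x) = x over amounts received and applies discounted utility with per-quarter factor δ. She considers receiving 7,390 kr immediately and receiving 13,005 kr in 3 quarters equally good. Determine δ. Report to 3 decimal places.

The payoff in 3 quarters is discounted by δ^3, so u(7390) = δ^3·u(13005) and δ^3 = u(7390)/u(13005).
With u(x) = x: δ^3 = 7390/13005 = 0.56824.
Hence δ = (0.56824)^(1/3) = 0.82828.

δ ≈ 0.828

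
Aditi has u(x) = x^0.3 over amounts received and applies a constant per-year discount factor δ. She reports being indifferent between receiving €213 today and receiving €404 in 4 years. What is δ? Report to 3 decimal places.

Indifference means u(213) = δ^4 · u(404), so δ^4 = u(213)/u(404).
Since u(x) = x^0.3, δ^4 = (213/404)^0.3 = 0.52723^0.3 = 0.82528.
Hence δ = (0.82528)^(1/4) = 0.95313.

δ ≈ 0.953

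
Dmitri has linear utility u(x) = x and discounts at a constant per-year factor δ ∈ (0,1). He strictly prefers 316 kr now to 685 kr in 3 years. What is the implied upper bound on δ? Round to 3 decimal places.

δ < 0.773

Under u(x) = x this choice says 316 > δ^3·685.
Hence δ^3 < 316/685 = 0.46131, and x ↦ x^(1/3) is increasing on (0,∞).
δ < 0.46131^(1/3) = 0.773.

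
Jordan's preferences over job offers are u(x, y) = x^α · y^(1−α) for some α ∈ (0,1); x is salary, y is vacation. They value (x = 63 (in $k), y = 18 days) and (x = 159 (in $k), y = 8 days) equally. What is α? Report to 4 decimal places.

Set the two utilities equal: 63^α·18^(1−α) = 159^α·8^(1−α).
(63/159)^α = (8/18)^(1−α); take logs: α·ln(63/159) = (1−α)·ln(8/18), i.e. α·-0.9257695 = (1−α)·-0.8109302.
So α/(1−α) = (-0.8109302)/(-0.9257695) = 0.8759526, and α = 0.8759526/1.8759526 ≈ 0.4669.

α ≈ 0.4669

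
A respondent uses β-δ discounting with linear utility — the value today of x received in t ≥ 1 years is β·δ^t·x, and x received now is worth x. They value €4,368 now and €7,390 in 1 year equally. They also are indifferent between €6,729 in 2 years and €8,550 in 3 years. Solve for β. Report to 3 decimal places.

Both payoffs in the second observation are in the future, so β drops out: δ^2·6729 = δ^3·8550 ⇒ δ = 6729/8550 = 0.78702.
Substituting δ into 4368 = β·δ·7390: β = 4368/(5816.060) ≈ 0.751.

β ≈ 0.751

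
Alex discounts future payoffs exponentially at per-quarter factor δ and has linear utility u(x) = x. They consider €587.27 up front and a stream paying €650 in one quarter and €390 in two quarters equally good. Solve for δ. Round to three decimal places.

Equating present values: 587.27 = 650δ + 390δ².
So 390δ² + 650δ − 587.27 = 0.
By the quadratic formula (taking the positive root), δ = (−650 + √1338641.20) / 780 ≈ 0.650.

δ ≈ 0.650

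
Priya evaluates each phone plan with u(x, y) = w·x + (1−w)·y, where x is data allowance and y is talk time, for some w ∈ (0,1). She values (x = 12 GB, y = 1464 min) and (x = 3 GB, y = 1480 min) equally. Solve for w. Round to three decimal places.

u(12,1464) = u(3,1480) means w·12 + (1−w)·1464 = w·3 + (1−w)·1480.
Rearranging, 9·w − 16·(1−w) = 0.
The marginal rate of substitution is 16/9, so w = 16/(9+16) = 0.640.

w = 0.640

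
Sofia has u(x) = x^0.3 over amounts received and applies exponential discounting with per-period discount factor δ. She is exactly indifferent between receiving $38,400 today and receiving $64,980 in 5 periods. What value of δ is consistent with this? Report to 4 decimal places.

Equating discounted utilities: u(38400) = δ^5·u(64980) ⇒ δ^5 = u(38400)/u(64980).
With u(x) = x^0.3: δ^5 = 38400^0.3/64980^0.3 = (38400/64980)^0.3 = 0.85401.
Taking the 5th root: δ = 0.85401^(1/5) ≈ 0.9689.

δ ≈ 0.9689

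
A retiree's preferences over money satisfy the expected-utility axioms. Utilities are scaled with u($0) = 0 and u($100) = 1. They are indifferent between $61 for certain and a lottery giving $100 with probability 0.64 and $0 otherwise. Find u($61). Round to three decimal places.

The indifference gives u($61) = 0.64·u($100) + 0.36·u($0) = 0.64·1 + 0.36·0 = 0.64.

0.640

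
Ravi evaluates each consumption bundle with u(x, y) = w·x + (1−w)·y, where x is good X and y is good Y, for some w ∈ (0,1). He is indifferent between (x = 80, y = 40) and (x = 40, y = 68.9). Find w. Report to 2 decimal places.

Equating utilities: w·80 + (1−w)·40 = w·40 + (1−w)·68.9.
Collecting terms: w·40 = (1−w)·28.9.
So w/(1−w) = 28.9/40 = 0.7225, giving w = 28.9/(40+28.9) = 0.42.

w = 0.42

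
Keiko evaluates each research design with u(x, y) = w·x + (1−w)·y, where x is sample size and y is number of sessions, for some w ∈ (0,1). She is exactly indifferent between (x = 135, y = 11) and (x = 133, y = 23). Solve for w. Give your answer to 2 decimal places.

w = 0.86

u(135,11) = u(133,23) means w·135 + (1−w)·11 = w·133 + (1−w)·23.
Rearranging, 2·w − 12·(1−w) = 0.
Hence w = 12/(2+12) = 12/14 = 0.86.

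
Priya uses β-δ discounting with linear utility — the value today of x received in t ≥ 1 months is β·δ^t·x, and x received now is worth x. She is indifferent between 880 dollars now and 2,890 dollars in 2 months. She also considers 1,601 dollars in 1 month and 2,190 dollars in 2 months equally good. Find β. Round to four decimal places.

From the later pair, β·δ^1·1601 = β·δ^2·2190; dividing through, δ = 1601/2190 = 0.73105.
Substituting δ into 880 = β·δ^2·2890: β = 880/(1544.516) ≈ 0.5698.

β ≈ 0.5698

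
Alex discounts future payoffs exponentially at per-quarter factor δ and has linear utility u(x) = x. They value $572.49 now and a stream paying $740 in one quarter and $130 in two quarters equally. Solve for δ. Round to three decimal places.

The stream is worth 740δ + 130δ² today, so 740δ + 130δ² = 572.49.
Rearranged: 130δ² + 740δ − 572.49 = 0.
The positive root is δ = [−740 + √(740² + 4·130·572.49)] / (2·130) = (−740 + 919.399)/260 ≈ 0.690.

δ ≈ 0.690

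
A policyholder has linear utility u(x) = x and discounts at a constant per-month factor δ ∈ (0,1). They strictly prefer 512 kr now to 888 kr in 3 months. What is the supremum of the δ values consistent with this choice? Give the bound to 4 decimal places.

δ < 0.8323

The preference means 512 > δ^3·888.
Hence δ^3 < 512/888 = 0.57658, and x ↦ x^(1/3) is increasing on (0,∞).
δ < 0.57658^(1/3) = 0.8323.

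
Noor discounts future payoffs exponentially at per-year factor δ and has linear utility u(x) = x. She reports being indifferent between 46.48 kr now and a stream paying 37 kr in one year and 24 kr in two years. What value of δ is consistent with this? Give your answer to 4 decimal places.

δ ≈ 0.8200

Equating present values: 46.48 = 37δ + 24δ².
That is, 24δ² + 37δ − 46.48 = 0, a quadratic in δ.
By the quadratic formula (taking the positive root), δ = (−37 + √5831.08) / 48 ≈ 0.8200.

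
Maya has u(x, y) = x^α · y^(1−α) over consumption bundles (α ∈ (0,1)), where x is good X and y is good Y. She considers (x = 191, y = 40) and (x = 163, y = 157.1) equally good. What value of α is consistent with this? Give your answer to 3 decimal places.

The Cobb–Douglas utilities coincide, so 191^α·40^(1−α) = 163^α·157.1^(1−α).
Taking logs: α·ln 191 + (1−α)·ln 40 = α·ln 163 + (1−α)·ln 157.1, i.e. α·0.158523 = (1−α)·1.368003.
So α/(1−α) = (1.368003)/(0.158523) = 8.629681, and α = 8.629681/9.629681 ≈ 0.896.

α ≈ 0.896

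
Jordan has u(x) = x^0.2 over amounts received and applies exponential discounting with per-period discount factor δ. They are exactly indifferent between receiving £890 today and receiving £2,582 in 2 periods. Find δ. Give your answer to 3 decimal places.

Indifference means u(890) = δ^2 · u(2582), so δ^2 = u(890)/u(2582).
Since u(x) = x^0.2, δ^2 = (890/2582)^0.2 = 0.34469^0.2 = 0.80814.
Hence δ = (0.80814)^(1/2) = 0.89897.

δ ≈ 0.899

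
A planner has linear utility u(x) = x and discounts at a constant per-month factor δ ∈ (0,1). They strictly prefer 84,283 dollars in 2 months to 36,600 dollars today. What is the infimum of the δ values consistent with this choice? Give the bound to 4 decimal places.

δ > 0.6590

The preference means 36600 < δ^2·84283.
Hence δ^2 > 36600/84283 = 0.43425, and x ↦ x^(1/2) is increasing on (0,∞).
δ > (36600/84283)^(1/2) ≈ 0.6590.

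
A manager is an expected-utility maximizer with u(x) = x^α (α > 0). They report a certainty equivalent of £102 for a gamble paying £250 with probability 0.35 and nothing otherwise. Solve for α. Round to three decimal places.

α ≈ 1.171

Since u(0) = 0, the lottery's EU is 0.35·250^α.
Setting u(102) equal to that: 102^α = 0.35·250^α ⇒ (102/250)^α = 0.35.
α = ln(0.35) / ln(102/250) = -1.049822/-0.896488 ≈ 1.171.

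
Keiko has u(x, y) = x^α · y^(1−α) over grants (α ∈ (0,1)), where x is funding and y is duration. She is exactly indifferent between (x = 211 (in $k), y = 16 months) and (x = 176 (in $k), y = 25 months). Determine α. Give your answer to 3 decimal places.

Set the two utilities equal: 211^α·16^(1−α) = 176^α·25^(1−α).
Taking logs: α·ln 211 + (1−α)·ln 16 = α·ln 176 + (1−α)·ln 25, i.e. α·0.181374 = (1−α)·0.446287.
So α/(1−α) = (0.446287)/(0.181374) = 2.460590, and α = 2.460590/3.460590 ≈ 0.711.

α ≈ 0.711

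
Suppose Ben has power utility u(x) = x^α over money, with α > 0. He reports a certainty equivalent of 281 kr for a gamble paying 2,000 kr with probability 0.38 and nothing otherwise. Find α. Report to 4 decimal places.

EU(lottery) = 0.38·2000^α + 0.62·0 = 0.38·2000^α.
Equating: 281^α = 0.38·2000^α, i.e. 0.1405^α = 0.38.
Taking logs: α·ln(281/2000) = ln(0.38), so α = -0.9675840 / -1.9625478 ≈ 0.4930.

α ≈ 0.4930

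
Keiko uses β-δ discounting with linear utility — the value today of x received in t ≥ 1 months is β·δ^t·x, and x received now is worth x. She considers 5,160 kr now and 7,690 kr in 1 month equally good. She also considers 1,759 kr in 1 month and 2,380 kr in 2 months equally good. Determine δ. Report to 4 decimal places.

δ ≈ 0.7391

The second indifference involves only future payoffs, so β cancels: β·δ^1·1759 = β·δ^2·2380, giving δ = 1759/2380 = 0.73908.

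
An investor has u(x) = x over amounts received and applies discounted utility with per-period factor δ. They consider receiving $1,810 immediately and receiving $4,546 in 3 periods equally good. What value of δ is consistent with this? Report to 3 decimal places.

Equating discounted utilities: u(1810) = δ^3·u(4546) ⇒ δ^3 = u(1810)/u(4546).
With u(x) = x: δ^3 = 1810/4546 = 0.39815.
So δ = 0.39815^(1/3) ≈ 0.736.

δ ≈ 0.736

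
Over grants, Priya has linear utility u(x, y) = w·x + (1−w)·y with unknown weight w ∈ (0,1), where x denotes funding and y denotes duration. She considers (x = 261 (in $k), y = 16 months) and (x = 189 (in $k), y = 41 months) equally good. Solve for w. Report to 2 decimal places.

u(261,16) = u(189,41) means w·261 + (1−w)·16 = w·189 + (1−w)·41.
Collecting terms: w·72 = (1−w)·25.
So w/(1−w) = 25/72 = 0.3472, giving w = 25/(72+25) = 0.26.

w = 0.26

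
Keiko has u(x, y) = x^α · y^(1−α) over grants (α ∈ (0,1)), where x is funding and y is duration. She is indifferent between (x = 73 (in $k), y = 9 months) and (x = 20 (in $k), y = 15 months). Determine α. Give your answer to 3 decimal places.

α ≈ 0.283

Indifference: 73^α · 9^(1−α) = 20^α · 15^(1−α).
Taking logs: α·ln 73 + (1−α)·ln 9 = α·ln 20 + (1−α)·ln 15, i.e. α·1.294727 = (1−α)·0.510826.
So α/(1−α) = (0.510826)/(1.294727) = 0.394543, and α = 0.394543/1.394543 ≈ 0.283.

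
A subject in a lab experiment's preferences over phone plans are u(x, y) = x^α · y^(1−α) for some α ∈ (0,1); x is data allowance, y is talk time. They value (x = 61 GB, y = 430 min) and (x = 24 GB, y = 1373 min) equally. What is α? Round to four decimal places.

α ≈ 0.5545

Indifference: 61^α · 430^(1−α) = 24^α · 1373^(1−α).
(61/24)^α = (1373/430)^(1−α); take logs: α·ln(61/24) = (1−α)·ln(1373/430), i.e. α·0.9328200 = (1−α)·1.1609682.
Thus α·(2.0937882) = 1.1609682, so α = 1.1609682/2.0937882 ≈ 0.5545.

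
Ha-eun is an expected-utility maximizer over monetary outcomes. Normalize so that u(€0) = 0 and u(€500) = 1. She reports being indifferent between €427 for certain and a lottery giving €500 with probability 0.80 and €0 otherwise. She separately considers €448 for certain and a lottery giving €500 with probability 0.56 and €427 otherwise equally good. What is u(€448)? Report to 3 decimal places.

First, u(€427) = 0.80·u(€500) + 0.20·u(€0) = 0.80.
The second indifference gives u(€448) = 0.56·u(€500) + 0.44·u(€427) = 0.56·1.00 + 0.44·0.80 = 0.9120.

0.912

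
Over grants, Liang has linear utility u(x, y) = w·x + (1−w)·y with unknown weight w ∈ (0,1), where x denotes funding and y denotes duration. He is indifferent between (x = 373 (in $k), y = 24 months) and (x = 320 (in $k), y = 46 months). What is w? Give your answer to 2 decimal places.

Equating utilities: w·373 + (1−w)·24 = w·320 + (1−w)·46.
Rearranging, 53·w − 22·(1−w) = 0.
Hence w = 22/(53+22) = 22/75 = 0.29.

w = 0.29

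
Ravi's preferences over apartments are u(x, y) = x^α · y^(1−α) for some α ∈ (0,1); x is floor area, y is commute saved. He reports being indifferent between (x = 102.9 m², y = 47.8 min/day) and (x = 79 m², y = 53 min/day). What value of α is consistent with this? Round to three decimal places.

Indifference: 102.9^α · 47.8^(1−α) = 79^α · 53^(1−α).
(102.9/79)^α = (53/47.8)^(1−α); take logs: α·ln(102.9/79) = (1−α)·ln(53/47.8), i.e. α·0.264310 = (1−α)·0.103266.
With A = 0.264310 and B = 0.103266: α·A = (1−α)·B, so α = B/(A+B) = 0.103266/0.367576 ≈ 0.281.

α ≈ 0.281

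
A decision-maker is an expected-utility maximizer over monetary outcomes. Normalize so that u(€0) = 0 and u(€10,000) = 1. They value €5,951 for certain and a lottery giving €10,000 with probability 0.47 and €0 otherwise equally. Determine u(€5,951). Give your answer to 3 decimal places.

0.470

u(€5,951) equals the lottery's expected utility: 0.47·1 + 0.53·0 = 0.47.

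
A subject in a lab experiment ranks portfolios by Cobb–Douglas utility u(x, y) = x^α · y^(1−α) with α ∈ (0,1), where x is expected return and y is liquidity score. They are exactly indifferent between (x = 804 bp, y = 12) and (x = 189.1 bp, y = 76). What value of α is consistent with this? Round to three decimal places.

α ≈ 0.561

The Cobb–Douglas utilities coincide, so 804^α·12^(1−α) = 189.1^α·76^(1−α).
(804/189.1)^α = (76/12)^(1−α); take logs: α·ln(804/189.1) = (1−α)·ln(76/12), i.e. α·1.447323 = (1−α)·1.845827.
Thus α·(3.293150) = 1.845827, so α = 1.845827/3.293150 ≈ 0.561.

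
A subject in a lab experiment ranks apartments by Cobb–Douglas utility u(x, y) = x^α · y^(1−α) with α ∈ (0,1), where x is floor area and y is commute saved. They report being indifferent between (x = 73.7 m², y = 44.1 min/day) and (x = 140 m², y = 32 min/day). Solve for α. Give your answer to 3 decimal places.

α ≈ 0.333

Set the two utilities equal: 73.7^α·44.1^(1−α) = 140^α·32^(1−α).
Rearrange to (73.7/140)^α = (32/44.1)^(1−α) and take logs: α·-0.641640 = (1−α)·-0.320724.
With A = -0.641640 and B = -0.320724: α·A = (1−α)·B, so α = B/(A+B) = -0.320724/-0.962364 ≈ 0.333.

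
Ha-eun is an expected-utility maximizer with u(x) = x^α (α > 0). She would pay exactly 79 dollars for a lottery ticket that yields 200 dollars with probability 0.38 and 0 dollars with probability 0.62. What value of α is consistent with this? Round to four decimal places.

α ≈ 1.0417

Since u(0) = 0, the lottery's EU is 0.38·200^α.
Indifference: 79^α = 0.38·200^α, so (79/200)^α = 0.38.
Taking logs: α·ln(79/200) = ln(0.38), so α = -0.9675840 / -0.9288695 ≈ 1.0417.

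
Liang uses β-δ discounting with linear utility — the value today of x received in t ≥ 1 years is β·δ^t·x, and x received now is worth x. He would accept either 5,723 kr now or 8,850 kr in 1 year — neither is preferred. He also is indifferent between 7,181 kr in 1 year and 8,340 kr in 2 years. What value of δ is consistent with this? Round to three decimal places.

δ ≈ 0.861

From the later pair, β·δ^1·7181 = β·δ^2·8340; dividing through, δ = 7181/8340 = 0.86103.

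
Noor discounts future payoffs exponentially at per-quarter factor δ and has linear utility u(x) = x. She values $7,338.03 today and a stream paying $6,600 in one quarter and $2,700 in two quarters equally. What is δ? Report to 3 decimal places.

Present value of the stream is 6600·δ + 2700·δ². Indifference gives 6600δ + 2700δ² = 7338.03.
So 2700δ² + 6600δ − 7338.03 = 0.
The positive root is δ = [−6600 + √(6600² + 4·2700·7338.03)] / (2·2700) = (−6600 + 11082.000)/5400 ≈ 0.830.

δ ≈ 0.830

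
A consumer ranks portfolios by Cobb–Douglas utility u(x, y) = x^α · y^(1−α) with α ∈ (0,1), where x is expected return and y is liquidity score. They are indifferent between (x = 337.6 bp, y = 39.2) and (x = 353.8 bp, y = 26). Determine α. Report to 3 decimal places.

Indifference: 337.6^α · 39.2^(1−α) = 353.8^α · 26^(1−α).
(337.6/353.8)^α = (26/39.2)^(1−α); take logs: α·ln(337.6/353.8) = (1−α)·ln(26/39.2), i.e. α·-0.046870 = (1−α)·-0.410580.
With A = -0.046870 and B = -0.410580: α·A = (1−α)·B, so α = B/(A+B) = -0.410580/-0.457450 ≈ 0.898.

α ≈ 0.898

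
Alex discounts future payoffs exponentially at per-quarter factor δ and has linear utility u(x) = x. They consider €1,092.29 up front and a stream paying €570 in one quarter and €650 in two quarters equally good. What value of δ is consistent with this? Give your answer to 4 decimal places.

Present value of the stream is 570·δ + 650·δ². Indifference gives 570δ + 650δ² = 1092.29.
That is, 650δ² + 570δ − 1092.29 = 0, a quadratic in δ.
δ = (−570 + √(570² + 4·650·1092.29)) / (2·650) = (−570 + √3164854.00) / 1300 ≈ 0.9300.

δ ≈ 0.9300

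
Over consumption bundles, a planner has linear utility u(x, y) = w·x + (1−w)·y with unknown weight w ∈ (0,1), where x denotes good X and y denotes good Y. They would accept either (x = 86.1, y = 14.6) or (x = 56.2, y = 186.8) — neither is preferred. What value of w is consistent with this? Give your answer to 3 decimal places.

Equating utilities: w·86.1 + (1−w)·14.6 = w·56.2 + (1−w)·186.8.
Rearranging, 29.9·w − 172.2·(1−w) = 0.
The marginal rate of substitution is 172.2/29.9, so w = 172.2/(29.9+172.2) = 0.852.

w = 0.852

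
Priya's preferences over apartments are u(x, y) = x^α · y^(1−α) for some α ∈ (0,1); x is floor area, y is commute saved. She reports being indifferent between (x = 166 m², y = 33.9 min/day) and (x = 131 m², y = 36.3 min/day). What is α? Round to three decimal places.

Set the two utilities equal: 166^α·33.9^(1−α) = 131^α·36.3^(1−α).
(166/131)^α = (36.3/33.9)^(1−α); take logs: α·ln(166/131) = (1−α)·ln(36.3/33.9), i.e. α·0.236790 = (1−α)·0.068403.
Thus α·(0.305193) = 0.068403, so α = 0.068403/0.305193 ≈ 0.224.

α ≈ 0.224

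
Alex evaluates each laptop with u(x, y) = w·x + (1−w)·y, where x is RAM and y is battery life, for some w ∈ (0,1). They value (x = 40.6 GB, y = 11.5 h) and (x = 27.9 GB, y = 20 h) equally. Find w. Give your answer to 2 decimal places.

w = 0.40

Equating utilities: w·40.6 + (1−w)·11.5 = w·27.9 + (1−w)·20.
Collecting terms: w·12.7 = (1−w)·8.5.
Hence w = 8.5/(12.7+8.5) = 8.5/21.2 = 0.40.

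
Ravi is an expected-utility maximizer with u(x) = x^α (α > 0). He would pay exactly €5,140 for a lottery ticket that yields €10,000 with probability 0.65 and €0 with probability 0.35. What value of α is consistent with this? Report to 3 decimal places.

Since u(0) = 0, the lottery's EU is 0.65·10000^α.
Setting u(5140) equal to that: 5140^α = 0.65·10000^α ⇒ (5140/10000)^α = 0.65.
α = ln(0.65) / ln(5140/10000) = -0.430783/-0.665532 ≈ 0.647.

α ≈ 0.647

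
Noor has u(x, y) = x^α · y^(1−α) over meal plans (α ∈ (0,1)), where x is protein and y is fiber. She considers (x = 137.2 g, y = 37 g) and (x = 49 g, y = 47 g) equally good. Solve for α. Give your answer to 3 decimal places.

α ≈ 0.189

Indifference: 137.2^α · 37^(1−α) = 49^α · 47^(1−α).
(137.2/49)^α = (47/37)^(1−α); take logs: α·ln(137.2/49) = (1−α)·ln(47/37), i.e. α·1.029619 = (1−α)·0.239230.
With A = 1.029619 and B = 0.239230: α·A = (1−α)·B, so α = B/(A+B) = 0.239230/1.268849 ≈ 0.189.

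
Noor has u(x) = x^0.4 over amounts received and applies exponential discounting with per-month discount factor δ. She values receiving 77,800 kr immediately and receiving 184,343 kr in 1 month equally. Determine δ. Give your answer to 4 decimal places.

δ ≈ 0.7082

Indifference means u(77800) = δ · u(184343), so δ = u(77800)/u(184343).
With u(x) = x^0.4: δ = 77800^0.4/184343^0.4 = (77800/184343)^0.4 = 0.70818.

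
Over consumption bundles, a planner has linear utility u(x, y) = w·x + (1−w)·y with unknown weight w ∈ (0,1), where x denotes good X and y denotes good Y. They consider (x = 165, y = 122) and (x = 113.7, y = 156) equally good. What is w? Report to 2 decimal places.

Equating utilities: w·165 + (1−w)·122 = w·113.7 + (1−w)·156.
w·(165−113.7) = (1−w)·(156−122), i.e. w·51.3 = (1−w)·34.
So w/(1−w) = 34/51.3 = 0.6628, giving w = 34/(51.3+34) = 0.40.

w = 0.40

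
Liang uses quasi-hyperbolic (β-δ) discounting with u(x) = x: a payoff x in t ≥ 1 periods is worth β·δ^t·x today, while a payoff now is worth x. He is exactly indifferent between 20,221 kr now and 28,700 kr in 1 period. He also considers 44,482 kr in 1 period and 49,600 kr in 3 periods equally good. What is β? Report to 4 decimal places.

β ≈ 0.7440

Both payoffs in the second observation are in the future, so β drops out: δ^1·44482 = δ^3·49600 ⇒ δ^2 = 44482/49600 = 0.89681, so δ = 0.94700.
Now use the now-vs-future pair: 20221 = β·δ·28700 gives β = 20221/(0.94700·28700) ≈ 0.7440.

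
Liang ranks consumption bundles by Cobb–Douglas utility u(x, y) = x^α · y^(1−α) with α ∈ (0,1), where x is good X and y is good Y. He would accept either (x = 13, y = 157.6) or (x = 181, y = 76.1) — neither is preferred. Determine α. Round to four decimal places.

Set the two utilities equal: 13^α·157.6^(1−α) = 181^α·76.1^(1−α).
(13/181)^α = (76.1/157.6)^(1−α); take logs: α·ln(13/181) = (1−α)·ln(76.1/157.6), i.e. α·-2.6335477 = (1−α)·-0.7280119.
Thus α·(-3.3615596) = -0.7280119, so α = -0.7280119/-3.3615596 ≈ 0.2166.

α ≈ 0.2166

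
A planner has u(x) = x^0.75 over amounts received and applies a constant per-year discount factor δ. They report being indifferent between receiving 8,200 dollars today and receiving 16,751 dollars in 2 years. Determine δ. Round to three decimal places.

Equating discounted utilities: u(8200) = δ^2·u(16751) ⇒ δ^2 = u(8200)/u(16751).
Since u(x) = x^0.75, δ^2 = (8200/16751)^0.75 = 0.48952^0.75 = 0.58523.
So δ = 0.58523^(1/2) ≈ 0.765.

δ ≈ 0.765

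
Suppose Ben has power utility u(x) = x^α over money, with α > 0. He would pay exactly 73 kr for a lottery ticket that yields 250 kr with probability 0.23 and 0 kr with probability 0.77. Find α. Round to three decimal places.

α ≈ 1.194

EU(lottery) = 0.23·250^α + 0.77·0 = 0.23·250^α.
Setting u(73) equal to that: 73^α = 0.23·250^α ⇒ (73/250)^α = 0.23.
Take logs: α = ln 0.23 / ln(73/250) ≈ 1.19389.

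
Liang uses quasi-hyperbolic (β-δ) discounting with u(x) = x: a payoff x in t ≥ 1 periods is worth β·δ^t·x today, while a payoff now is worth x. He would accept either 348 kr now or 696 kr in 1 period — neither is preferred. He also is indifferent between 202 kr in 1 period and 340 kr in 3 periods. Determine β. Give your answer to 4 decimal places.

β ≈ 0.6487

From the later pair, β·δ^1·202 = β·δ^3·340; dividing through, δ^2 = 202/340 = 0.59412, so δ = 0.77079.
Substituting δ into 348 = β·δ·696: β = 348/(536.470) ≈ 0.6487.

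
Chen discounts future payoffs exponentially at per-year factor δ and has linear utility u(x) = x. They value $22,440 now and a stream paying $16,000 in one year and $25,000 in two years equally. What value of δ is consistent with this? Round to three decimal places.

δ ≈ 0.680

Present value of the stream is 16000·δ + 25000·δ². Indifference gives 16000δ + 25000δ² = 22440.
So 25000δ² + 16000δ − 22440 = 0.
δ = (−16000 + √(16000² + 4·25000·22440)) / (2·25000) = (−16000 + √2500000000.00) / 50000 ≈ 0.680.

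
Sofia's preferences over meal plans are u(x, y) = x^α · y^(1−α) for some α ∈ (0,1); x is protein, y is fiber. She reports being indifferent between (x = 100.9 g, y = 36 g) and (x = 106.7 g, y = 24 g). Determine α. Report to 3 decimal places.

α ≈ 0.879

Indifference: 100.9^α · 36^(1−α) = 106.7^α · 24^(1−α).
Rearrange to (100.9/106.7)^α = (24/36)^(1−α) and take logs: α·-0.055891 = (1−α)·-0.405465.
With A = -0.055891 and B = -0.405465: α·A = (1−α)·B, so α = B/(A+B) = -0.405465/-0.461356 ≈ 0.879.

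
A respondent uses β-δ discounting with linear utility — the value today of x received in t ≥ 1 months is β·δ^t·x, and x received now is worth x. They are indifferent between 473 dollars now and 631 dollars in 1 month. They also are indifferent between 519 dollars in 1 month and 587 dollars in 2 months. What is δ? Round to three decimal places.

δ ≈ 0.884

From the later pair, β·δ^1·519 = β·δ^2·587; dividing through, δ = 519/587 = 0.88416.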